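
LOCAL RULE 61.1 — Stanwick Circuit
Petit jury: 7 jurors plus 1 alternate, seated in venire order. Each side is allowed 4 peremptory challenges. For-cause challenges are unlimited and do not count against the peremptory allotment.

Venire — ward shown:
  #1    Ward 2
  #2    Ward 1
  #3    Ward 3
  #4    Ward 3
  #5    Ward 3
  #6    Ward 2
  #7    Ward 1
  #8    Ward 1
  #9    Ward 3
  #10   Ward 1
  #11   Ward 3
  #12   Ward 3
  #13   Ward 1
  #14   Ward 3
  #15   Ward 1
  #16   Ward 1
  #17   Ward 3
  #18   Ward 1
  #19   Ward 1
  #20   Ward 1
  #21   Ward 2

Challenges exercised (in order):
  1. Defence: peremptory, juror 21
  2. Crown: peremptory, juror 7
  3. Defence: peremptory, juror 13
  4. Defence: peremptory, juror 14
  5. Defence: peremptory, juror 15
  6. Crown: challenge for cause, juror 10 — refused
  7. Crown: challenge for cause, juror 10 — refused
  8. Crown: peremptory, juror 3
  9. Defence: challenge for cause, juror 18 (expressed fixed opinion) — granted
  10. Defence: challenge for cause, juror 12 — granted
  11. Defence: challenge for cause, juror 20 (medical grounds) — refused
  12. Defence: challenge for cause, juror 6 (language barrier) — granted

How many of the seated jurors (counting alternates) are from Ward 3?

Removed: #3, #6, #7, #12, #13, #14, #15, #18, #21.
Seated (8 incl. alternates): #1, #2, #4, #5, #8, #9, #10, #11.
Of those, in Ward 3: #4, #5, #9, #11 → 4.

4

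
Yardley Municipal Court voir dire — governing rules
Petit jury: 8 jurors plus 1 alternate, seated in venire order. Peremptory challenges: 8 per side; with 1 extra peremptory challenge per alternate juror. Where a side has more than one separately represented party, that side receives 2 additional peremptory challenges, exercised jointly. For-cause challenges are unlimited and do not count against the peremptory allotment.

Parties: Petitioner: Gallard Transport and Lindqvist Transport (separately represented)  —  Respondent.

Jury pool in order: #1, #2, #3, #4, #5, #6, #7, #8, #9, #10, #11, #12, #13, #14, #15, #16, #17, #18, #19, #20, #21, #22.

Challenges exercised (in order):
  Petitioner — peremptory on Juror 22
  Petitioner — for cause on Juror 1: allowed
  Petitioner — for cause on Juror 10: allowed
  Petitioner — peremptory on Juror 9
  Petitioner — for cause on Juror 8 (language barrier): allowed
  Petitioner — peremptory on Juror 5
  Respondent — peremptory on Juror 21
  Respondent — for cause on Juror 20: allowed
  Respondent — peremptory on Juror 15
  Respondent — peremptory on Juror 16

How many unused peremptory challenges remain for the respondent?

Respondent allotment: 8 base + 1 × 1 alternate = 9.
Respondent peremptories used: #21, #15, #16 — 3 (the for-cause on #20 doesn't count).
Remaining: 9 − 3 = 6.

6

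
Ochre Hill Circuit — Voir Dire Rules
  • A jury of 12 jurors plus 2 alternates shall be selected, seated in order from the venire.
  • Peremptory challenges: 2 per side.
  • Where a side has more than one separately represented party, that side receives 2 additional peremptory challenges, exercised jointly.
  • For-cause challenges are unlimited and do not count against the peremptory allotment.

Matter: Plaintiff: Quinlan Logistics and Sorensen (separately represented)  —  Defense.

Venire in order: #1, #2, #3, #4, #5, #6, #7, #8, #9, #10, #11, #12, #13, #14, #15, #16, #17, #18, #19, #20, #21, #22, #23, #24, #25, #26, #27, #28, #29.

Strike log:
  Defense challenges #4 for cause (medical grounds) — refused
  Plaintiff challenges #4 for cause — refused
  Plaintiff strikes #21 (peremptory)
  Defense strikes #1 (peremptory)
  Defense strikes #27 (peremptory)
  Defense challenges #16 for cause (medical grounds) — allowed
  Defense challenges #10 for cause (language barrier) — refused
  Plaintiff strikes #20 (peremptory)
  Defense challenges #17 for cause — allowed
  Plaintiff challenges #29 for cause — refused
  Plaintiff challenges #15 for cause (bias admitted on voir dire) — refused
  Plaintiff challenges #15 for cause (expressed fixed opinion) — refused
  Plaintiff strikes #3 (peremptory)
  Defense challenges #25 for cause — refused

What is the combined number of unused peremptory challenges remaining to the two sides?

Plaintiff allotment: 2 base + 2 multi-party = 4. Defense allotment: 2.
Plaintiff peremptories used: #21, #20, #3 — 3 (for-cause on #4, #29, #15, #15 don't count).
Defense peremptories used: #1, #27 — 2 (for-cause on #4, #16, #10, #17, #25 don't count).
Remaining: (4 − 3) + (2 − 2) = 1.

1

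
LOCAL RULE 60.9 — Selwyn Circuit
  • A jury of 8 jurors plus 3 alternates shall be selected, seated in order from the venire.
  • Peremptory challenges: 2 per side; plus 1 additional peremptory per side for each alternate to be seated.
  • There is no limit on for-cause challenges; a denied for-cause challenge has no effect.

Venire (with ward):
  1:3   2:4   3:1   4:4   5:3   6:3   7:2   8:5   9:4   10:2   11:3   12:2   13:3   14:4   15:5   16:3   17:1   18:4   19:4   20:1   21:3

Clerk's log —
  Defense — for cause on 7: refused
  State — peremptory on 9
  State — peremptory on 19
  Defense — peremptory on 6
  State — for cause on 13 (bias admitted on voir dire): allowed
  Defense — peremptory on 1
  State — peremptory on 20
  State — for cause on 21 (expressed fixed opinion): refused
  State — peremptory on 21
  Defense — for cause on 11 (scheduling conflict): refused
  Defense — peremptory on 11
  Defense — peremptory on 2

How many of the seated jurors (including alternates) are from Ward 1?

Removed: #1, #2, #6, #9, #11, #13, #19, #20, #21.
Seated (11 incl. alternates): #3, #4, #5, #7, #8, #10, #12, #14, #15, #16, #17.
Of those, in Ward 1: #3, #17 → 2.

2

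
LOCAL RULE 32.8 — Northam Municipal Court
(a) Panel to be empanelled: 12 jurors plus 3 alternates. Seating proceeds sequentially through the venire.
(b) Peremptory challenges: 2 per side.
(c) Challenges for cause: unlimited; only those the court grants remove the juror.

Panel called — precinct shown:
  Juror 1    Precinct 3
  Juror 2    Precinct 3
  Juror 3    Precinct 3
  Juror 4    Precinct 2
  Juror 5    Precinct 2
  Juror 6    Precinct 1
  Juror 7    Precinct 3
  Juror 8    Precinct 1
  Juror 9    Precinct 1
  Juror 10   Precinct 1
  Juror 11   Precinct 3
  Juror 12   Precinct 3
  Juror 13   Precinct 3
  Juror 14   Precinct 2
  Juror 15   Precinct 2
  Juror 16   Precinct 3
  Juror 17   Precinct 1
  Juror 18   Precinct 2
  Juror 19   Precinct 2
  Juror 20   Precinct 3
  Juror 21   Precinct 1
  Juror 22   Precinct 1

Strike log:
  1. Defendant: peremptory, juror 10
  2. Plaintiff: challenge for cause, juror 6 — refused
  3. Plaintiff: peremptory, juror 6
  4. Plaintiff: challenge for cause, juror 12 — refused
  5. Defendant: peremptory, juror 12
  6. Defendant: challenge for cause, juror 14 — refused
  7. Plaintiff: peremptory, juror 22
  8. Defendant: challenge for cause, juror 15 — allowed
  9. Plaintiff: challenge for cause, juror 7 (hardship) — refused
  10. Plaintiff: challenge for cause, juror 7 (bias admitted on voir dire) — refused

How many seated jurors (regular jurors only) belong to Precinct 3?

Removed: #6, #10, #12, #15, #22.
Seated jurors 1–12: #1, #2, #3, #4, #5, #7, #8, #9, #11, #13, #14, #16 (alternates #17, #18, #19 not counted).
Of those, in Precinct 3: #1, #2, #3, #7, #11, #13, #16 → 7.

7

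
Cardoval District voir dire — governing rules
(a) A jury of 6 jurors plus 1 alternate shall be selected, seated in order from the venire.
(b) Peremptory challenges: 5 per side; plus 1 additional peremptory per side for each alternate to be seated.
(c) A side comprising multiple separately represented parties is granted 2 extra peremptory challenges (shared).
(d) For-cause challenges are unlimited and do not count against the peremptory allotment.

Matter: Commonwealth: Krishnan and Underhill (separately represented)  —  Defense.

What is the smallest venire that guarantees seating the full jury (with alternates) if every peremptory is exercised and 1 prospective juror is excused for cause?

Seats to fill: 6 + 1 alternates = 7.
Peremptories — Commonwealth: 5 + 1×1 + 2 = 8; Defense: 5 + 1×1 = 6; total 14.
For-cause removals: 1.
Minimum venire: 7 + 14 + 1 = 22.

22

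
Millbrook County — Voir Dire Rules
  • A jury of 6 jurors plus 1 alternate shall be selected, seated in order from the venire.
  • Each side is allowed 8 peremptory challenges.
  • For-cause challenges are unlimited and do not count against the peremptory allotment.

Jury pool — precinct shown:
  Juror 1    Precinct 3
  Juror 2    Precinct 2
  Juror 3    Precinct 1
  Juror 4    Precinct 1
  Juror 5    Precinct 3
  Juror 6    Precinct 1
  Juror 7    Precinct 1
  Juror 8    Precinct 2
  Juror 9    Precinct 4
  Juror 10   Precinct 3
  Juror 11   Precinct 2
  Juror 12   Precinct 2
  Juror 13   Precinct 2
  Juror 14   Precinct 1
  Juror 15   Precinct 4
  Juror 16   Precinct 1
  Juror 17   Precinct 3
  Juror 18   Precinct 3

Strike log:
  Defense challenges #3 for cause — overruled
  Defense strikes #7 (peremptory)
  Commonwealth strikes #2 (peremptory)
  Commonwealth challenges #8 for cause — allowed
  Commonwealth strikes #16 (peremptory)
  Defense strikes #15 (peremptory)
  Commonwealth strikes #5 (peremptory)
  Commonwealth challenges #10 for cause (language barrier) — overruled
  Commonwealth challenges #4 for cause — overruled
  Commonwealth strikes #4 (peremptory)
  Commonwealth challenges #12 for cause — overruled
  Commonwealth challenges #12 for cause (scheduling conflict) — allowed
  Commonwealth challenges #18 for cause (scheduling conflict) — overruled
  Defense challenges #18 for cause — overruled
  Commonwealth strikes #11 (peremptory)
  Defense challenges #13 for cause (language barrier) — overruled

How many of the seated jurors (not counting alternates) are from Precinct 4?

Removed: #2, #4, #5, #7, #8, #11, #12, #15, #16.
Seated jurors 1–6: #1, #3, #6, #9, #10, #13 (alternates #14 not counted).
Of those, in Precinct 4: #9 → 1.

1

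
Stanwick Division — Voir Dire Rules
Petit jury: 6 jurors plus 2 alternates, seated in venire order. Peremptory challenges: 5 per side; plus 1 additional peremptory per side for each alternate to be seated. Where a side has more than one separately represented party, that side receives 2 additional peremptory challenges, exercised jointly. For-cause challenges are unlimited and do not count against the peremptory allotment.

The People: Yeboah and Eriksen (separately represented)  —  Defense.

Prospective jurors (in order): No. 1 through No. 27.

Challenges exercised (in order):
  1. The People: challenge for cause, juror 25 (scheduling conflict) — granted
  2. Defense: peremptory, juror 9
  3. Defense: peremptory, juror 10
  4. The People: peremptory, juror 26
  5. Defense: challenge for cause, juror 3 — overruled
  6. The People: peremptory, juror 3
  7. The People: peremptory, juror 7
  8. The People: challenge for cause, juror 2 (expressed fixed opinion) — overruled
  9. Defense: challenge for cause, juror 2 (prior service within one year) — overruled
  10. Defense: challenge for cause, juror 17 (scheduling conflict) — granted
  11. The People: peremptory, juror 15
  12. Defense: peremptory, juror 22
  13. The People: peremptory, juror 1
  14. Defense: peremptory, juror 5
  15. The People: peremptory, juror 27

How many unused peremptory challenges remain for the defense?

3

Defense allotment: 5 base + 1 × 2 alternates = 7.
Defense peremptories used: #9, #10, #22, #5 — 4 (for-cause on #3, #2, #17 don't count).
Remaining: 7 − 4 = 3.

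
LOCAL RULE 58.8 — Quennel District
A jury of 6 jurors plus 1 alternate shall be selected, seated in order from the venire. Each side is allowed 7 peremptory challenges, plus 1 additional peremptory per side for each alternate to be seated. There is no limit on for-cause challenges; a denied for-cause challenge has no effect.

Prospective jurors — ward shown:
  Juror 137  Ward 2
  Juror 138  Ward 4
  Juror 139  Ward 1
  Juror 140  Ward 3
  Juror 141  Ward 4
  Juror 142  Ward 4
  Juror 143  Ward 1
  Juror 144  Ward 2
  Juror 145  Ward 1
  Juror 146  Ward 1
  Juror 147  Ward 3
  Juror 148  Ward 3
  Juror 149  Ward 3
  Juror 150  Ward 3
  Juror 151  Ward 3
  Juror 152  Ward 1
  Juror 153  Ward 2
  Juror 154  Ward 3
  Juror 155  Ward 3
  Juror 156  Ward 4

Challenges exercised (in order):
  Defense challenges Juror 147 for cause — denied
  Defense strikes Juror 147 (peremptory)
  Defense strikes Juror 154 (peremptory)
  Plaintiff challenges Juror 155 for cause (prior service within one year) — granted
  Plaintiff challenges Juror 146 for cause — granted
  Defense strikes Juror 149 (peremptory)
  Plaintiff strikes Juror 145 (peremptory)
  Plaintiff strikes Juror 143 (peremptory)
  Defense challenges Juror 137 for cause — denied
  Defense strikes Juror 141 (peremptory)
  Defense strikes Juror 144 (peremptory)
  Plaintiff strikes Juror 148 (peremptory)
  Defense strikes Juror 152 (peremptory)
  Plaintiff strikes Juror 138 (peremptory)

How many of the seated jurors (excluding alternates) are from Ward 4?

Removed: #138, #141, #143, #144, #145, #146, #147, #148, #149, #152, #154, #155.
Seated jurors 1–6: #137, #139, #140, #142, #150, #151 (alternates #153 not counted).
Of those, in Ward 4: #142 → 1.

1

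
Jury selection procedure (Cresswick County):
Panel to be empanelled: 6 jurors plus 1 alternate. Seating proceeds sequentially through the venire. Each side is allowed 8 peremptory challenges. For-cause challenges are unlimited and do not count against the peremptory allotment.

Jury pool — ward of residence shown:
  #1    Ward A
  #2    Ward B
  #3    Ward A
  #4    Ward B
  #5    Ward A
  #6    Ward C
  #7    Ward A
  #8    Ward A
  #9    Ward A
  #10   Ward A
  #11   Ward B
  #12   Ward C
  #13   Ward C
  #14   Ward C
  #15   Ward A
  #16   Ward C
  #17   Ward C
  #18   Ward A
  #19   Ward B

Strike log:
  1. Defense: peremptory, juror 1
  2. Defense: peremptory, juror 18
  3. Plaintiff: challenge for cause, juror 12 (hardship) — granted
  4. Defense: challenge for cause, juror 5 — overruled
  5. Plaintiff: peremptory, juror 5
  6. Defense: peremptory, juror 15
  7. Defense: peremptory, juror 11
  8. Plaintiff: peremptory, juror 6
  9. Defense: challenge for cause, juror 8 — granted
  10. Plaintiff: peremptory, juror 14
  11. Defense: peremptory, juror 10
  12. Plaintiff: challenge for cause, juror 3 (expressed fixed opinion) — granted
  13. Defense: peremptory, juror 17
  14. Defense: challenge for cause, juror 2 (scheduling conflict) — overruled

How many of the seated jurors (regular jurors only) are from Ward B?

2

Removed: #1, #3, #5, #6, #8, #10, #11, #12, #14, #15, #17, #18.
Seated jurors 1–6: #2, #4, #7, #9, #13, #16 (alternates #19 not counted).
Of those, in Ward B: #2, #4 → 2.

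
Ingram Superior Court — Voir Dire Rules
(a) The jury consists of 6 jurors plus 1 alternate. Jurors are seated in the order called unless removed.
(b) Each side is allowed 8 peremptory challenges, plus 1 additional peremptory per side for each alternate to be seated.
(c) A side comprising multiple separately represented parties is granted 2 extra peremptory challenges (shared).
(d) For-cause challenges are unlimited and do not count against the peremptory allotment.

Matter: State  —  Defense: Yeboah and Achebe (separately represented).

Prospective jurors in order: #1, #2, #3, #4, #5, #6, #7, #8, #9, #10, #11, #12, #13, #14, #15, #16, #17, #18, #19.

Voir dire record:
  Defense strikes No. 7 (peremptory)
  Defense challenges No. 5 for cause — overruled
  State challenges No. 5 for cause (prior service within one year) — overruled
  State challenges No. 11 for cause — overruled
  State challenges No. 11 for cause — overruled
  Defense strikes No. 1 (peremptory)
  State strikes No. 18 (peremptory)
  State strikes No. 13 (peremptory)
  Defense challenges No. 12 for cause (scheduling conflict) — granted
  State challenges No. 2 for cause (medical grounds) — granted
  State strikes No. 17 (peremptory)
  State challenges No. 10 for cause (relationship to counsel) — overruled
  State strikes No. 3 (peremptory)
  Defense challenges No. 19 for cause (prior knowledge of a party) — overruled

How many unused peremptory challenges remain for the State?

State allotment: 8 base + 1 × 1 alternate = 9.
State peremptories used: #18, #13, #17, #3 — 4 (for-cause on #5, #11, #11, #2, #10 don't count).
Remaining: 9 − 4 = 5.

5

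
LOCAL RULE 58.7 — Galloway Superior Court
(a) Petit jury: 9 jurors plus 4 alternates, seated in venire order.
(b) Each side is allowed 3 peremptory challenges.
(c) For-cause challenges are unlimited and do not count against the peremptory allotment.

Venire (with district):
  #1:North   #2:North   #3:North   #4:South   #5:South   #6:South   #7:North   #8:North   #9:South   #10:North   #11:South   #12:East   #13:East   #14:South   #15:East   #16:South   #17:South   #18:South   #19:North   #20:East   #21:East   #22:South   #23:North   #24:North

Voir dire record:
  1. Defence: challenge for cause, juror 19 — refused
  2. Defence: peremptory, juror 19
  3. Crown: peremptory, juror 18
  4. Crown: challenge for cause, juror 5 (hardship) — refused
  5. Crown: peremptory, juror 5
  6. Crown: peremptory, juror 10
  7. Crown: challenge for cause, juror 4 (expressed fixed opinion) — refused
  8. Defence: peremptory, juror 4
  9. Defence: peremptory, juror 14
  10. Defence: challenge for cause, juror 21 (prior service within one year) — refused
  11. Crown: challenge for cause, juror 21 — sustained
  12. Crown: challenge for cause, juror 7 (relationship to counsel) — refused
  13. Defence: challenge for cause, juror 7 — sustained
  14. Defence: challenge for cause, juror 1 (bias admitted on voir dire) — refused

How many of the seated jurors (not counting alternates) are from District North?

4

Removed: #4, #5, #7, #10, #14, #18, #19, #21.
Seated jurors 1–9: #1, #2, #3, #6, #8, #9, #11, #12, #13 (alternates #15, #16, #17, #20 not counted).
Of those, in District North: #1, #2, #3, #8 → 4.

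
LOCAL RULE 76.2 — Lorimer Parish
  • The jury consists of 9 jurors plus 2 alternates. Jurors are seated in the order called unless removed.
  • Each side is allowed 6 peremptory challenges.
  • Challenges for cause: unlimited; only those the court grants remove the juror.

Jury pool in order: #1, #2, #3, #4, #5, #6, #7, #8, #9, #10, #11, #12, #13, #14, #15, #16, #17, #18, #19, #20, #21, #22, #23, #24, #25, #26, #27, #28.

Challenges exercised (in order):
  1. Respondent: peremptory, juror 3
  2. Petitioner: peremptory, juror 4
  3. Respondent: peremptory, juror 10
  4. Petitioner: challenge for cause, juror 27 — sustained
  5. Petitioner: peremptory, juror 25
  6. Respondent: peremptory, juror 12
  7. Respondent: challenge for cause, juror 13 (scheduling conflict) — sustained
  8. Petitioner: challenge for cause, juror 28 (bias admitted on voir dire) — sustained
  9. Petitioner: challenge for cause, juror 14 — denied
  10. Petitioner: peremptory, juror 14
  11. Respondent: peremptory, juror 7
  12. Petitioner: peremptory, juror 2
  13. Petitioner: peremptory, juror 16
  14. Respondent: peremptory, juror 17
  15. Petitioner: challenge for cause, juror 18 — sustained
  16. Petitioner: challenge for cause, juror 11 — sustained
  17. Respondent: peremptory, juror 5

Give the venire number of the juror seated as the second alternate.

Removed: #2, #3, #4, #5, #7, #10, #11, #12, #13, #14, #16, #17, #18, #25, #27, #28.
Seating in order: seats 1–9 → #1, #6, #8, #9, #15, #19, #20, #21, #22; alternates → #23, #24.
So alternate 2 is #24.

24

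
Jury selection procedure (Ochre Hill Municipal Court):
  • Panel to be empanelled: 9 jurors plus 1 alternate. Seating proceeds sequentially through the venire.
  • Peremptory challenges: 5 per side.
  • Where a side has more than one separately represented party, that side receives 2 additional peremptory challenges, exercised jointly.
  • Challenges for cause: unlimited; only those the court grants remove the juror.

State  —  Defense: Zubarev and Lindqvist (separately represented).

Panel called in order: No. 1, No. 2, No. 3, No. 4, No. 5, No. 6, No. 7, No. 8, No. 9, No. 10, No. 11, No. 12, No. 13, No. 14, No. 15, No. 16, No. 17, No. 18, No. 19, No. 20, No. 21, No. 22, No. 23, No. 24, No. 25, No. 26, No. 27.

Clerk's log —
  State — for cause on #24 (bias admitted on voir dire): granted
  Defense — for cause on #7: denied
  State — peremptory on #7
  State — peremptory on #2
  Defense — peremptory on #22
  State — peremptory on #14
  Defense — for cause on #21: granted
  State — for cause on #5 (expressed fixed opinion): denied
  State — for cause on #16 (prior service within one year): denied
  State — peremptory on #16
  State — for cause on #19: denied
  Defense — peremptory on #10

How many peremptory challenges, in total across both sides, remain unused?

State allotment: 5. Defense allotment: 5 base + 2 multi-party = 7.
State peremptories used: #7, #2, #14, #16 — 4 (for-cause on #24, #5, #16, #19 don't count).
Defense peremptories used: #22, #10 — 2 (for-cause on #7, #21 don't count).
Remaining: (5 − 4) + (7 − 2) = 6.

6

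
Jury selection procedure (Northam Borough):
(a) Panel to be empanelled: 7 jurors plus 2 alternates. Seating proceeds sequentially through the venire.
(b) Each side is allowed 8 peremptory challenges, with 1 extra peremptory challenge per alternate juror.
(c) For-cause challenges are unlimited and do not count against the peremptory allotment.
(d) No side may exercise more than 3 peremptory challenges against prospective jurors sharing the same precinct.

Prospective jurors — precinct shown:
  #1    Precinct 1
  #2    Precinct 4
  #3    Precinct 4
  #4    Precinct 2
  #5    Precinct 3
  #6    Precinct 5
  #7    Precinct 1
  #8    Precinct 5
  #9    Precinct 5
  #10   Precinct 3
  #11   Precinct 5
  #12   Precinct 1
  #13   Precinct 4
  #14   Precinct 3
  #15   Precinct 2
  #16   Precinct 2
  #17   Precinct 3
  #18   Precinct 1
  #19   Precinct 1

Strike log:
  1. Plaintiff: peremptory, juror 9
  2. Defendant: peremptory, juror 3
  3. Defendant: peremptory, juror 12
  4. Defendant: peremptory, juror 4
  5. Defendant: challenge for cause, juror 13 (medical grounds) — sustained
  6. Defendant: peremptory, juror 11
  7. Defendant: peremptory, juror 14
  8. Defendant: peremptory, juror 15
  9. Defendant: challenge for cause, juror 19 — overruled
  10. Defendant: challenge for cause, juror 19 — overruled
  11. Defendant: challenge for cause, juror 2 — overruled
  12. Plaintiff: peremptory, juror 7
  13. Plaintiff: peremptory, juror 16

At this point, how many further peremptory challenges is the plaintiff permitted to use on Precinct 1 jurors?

2

Plaintiff peremptories so far: #9, #7, #16 — 3 of 10 used, 7 left overall.
Against Precinct 1: #7 — 1 used; per-precinct cap 3 leaves 2.
Binding limit: min(7, 2) = 2.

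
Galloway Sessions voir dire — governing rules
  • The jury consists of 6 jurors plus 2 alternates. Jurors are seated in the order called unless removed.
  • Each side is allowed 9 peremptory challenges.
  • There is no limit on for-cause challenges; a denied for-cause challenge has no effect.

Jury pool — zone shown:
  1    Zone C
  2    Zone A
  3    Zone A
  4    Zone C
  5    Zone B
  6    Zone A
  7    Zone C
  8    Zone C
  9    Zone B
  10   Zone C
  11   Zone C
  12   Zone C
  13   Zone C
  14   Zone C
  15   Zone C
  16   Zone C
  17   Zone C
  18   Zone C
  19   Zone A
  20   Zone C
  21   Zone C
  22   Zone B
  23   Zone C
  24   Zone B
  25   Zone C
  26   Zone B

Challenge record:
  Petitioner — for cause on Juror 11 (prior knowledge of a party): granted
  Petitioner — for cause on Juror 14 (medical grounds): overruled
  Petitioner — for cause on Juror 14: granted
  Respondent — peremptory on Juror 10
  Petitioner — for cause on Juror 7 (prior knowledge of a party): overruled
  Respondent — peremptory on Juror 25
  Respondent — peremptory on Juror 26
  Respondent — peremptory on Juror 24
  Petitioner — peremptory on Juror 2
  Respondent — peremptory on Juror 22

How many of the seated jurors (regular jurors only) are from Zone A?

Removed: #2, #10, #11, #14, #22, #24, #25, #26.
Seated jurors 1–6: #1, #3, #4, #5, #6, #7 (alternates #8, #9 not counted).
Of those, in Zone A: #3, #6 → 2.

2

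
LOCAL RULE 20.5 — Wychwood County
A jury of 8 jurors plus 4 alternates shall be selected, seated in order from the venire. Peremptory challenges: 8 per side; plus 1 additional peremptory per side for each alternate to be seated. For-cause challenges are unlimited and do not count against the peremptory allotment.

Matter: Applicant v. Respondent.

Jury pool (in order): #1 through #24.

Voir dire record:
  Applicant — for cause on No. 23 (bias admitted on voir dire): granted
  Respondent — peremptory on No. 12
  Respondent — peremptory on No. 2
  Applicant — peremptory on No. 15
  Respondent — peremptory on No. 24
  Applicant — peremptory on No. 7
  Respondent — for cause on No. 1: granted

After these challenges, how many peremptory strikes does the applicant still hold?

Applicant allotment: 8 base + 1 × 4 alternates = 12.
Applicant peremptories used: #15, #7 — 2 (the for-cause on #23 doesn't count).
Remaining: 12 − 2 = 10.

10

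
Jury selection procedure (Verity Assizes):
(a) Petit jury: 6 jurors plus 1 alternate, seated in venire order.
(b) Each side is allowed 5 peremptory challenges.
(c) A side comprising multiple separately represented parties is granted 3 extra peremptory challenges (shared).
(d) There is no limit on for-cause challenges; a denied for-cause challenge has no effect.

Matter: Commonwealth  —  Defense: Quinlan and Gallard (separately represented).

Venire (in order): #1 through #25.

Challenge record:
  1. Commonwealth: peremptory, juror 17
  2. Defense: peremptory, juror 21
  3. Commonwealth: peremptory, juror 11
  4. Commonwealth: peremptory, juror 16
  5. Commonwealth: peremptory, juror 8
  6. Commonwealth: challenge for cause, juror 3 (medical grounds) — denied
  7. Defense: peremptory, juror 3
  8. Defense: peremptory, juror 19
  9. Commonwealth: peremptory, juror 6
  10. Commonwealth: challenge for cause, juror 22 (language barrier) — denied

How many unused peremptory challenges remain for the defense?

Defense allotment: 5 base + 3 multi-party = 8.
Defense peremptories used: #21, #3, #19 — 3.
Remaining: 8 − 3 = 5.

5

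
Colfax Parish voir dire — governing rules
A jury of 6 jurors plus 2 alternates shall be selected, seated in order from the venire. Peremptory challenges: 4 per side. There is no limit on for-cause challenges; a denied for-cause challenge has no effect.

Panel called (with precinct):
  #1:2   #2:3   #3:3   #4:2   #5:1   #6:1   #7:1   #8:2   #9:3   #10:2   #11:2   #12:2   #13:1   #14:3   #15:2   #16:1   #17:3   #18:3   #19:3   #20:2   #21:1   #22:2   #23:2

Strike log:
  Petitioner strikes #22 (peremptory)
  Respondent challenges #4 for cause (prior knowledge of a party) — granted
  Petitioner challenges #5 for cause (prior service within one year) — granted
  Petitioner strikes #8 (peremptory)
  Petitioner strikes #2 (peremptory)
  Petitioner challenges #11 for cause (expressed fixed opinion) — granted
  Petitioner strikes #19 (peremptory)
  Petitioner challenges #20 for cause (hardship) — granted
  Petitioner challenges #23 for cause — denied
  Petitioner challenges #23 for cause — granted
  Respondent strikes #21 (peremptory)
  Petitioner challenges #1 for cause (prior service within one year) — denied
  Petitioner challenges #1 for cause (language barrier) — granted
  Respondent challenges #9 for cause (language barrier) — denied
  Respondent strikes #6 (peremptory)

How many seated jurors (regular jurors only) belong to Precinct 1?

2

Removed: #1, #2, #4, #5, #6, #8, #11, #19, #20, #21, #22, #23.
Seated jurors 1–6: #3, #7, #9, #10, #12, #13 (alternates #14, #15 not counted).
Of those, in Precinct 1: #7, #13 → 2.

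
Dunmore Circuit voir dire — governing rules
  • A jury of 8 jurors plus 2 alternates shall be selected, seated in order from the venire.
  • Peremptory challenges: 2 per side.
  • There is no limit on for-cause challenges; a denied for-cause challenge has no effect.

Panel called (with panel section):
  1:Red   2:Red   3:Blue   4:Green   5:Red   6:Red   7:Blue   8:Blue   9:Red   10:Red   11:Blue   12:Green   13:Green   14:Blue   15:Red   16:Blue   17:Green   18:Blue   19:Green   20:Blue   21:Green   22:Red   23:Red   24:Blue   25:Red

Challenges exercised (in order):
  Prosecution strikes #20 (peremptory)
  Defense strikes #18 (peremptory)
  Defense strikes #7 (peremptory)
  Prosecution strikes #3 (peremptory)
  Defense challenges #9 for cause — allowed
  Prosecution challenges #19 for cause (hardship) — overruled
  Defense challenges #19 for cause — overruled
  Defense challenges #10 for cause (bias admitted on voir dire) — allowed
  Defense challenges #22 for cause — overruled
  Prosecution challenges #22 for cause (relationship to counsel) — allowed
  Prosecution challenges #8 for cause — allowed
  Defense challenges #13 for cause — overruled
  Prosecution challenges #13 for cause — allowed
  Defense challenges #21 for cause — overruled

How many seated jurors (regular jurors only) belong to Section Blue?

2

Removed: #3, #7, #8, #9, #10, #13, #18, #20, #22.
Seated jurors 1–8: #1, #2, #4, #5, #6, #11, #12, #14 (alternates #15, #16 not counted).
Of those, in Section Blue: #11, #14 → 2.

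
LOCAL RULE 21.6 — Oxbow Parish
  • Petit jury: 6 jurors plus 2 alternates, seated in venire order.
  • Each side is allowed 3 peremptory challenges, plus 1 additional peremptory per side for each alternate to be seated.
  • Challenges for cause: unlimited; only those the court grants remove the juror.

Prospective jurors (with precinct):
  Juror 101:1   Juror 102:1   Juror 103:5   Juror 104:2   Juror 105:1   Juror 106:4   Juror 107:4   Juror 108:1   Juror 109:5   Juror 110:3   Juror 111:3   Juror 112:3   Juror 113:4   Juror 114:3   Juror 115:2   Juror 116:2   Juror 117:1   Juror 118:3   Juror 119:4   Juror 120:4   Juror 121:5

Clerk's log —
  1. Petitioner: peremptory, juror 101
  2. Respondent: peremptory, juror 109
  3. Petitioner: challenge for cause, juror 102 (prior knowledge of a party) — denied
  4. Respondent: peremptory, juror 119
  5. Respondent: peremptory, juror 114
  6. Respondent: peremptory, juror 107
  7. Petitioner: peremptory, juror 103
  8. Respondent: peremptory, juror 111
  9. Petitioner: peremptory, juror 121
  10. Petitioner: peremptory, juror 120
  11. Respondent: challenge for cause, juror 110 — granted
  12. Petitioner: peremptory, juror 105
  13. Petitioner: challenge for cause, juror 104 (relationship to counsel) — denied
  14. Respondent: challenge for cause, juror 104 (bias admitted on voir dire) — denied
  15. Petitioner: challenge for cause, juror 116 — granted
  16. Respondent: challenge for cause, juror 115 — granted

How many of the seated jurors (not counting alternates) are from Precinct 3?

Removed: #101, #103, #105, #107, #109, #110, #111, #114, #115, #116, #119, #120, #121.
Seated jurors 1–6: #102, #104, #106, #108, #112, #113 (alternates #117, #118 not counted).
Of those, in Precinct 3: #112 → 1.

1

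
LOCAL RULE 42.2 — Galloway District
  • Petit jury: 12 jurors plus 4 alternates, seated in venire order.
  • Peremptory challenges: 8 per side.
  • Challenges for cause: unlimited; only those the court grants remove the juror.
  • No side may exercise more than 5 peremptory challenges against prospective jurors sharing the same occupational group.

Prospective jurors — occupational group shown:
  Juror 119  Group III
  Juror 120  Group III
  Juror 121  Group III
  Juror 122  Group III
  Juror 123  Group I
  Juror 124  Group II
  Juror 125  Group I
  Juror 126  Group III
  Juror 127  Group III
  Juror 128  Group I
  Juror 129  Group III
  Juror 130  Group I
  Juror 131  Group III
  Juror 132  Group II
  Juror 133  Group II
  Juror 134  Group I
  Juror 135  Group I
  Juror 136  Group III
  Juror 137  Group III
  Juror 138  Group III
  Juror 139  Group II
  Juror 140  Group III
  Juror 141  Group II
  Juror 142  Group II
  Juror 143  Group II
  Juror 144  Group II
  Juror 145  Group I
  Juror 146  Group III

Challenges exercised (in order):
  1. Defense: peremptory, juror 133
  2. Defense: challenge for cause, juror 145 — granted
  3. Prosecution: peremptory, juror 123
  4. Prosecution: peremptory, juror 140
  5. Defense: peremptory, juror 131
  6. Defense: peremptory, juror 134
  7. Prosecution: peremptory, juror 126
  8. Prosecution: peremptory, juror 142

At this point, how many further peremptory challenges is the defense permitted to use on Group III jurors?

4

Defense peremptories so far: #133, #131, #134 — 3 of 8 used, 5 left overall.
Against Group III: #131 — 1 used; per-group cap 5 leaves 4.
Binding limit: min(5, 4) = 4.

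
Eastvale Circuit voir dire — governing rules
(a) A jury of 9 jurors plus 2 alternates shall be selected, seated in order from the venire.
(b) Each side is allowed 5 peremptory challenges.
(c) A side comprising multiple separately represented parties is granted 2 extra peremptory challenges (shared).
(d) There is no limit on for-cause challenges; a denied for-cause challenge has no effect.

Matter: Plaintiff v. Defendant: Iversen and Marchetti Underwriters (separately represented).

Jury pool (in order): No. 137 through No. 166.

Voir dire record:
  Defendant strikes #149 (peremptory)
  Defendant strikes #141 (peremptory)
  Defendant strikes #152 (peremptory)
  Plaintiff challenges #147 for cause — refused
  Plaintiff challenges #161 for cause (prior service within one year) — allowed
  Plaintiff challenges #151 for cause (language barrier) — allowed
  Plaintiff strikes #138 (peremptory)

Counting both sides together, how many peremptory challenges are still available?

Plaintiff allotment: 5. Defendant allotment: 5 base + 2 multi-party = 7.
Plaintiff peremptories used: #138 — 1 (for-cause on #147, #161, #151 don't count).
Defendant peremptories used: #149, #141, #152 — 3.
Remaining: (5 − 1) + (7 − 3) = 8.

8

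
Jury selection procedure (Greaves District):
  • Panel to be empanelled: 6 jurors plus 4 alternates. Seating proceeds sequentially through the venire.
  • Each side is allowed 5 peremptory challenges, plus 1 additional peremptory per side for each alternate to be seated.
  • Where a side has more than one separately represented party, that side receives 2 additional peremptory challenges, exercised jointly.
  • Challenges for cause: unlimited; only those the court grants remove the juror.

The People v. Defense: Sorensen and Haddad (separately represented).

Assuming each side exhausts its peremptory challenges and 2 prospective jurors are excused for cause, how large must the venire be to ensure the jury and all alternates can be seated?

32

Seats to fill: 6 + 4 alternates = 10.
Peremptories — The People: 5 + 1×4 = 9; Defense: 5 + 1×4 + 2 = 11; total 20.
For-cause removals: 2.
Minimum venire: 10 + 20 + 2 = 32.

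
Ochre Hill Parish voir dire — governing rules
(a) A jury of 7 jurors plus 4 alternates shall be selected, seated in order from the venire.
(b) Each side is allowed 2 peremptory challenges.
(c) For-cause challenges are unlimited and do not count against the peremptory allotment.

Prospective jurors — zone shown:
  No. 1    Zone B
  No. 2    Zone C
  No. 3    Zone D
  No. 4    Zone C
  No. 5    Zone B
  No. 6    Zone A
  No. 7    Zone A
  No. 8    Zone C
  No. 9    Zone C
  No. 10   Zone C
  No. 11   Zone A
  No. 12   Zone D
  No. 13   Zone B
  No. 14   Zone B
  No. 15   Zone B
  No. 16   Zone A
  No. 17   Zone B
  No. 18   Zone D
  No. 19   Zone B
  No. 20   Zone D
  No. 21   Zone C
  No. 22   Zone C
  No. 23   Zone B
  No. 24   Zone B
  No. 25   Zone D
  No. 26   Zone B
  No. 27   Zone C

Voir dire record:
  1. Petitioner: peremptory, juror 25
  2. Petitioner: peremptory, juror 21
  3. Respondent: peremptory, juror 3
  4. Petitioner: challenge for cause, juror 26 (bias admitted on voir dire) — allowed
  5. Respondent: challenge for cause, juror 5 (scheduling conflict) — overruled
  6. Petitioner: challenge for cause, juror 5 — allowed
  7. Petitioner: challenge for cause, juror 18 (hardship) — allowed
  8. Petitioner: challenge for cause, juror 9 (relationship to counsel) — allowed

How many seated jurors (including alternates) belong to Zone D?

1

Removed: #3, #5, #9, #18, #21, #25, #26.
Seated (11 incl. alternates): #1, #2, #4, #6, #7, #8, #10, #11, #12, #13, #14.
Of those, in Zone D: #12 → 1.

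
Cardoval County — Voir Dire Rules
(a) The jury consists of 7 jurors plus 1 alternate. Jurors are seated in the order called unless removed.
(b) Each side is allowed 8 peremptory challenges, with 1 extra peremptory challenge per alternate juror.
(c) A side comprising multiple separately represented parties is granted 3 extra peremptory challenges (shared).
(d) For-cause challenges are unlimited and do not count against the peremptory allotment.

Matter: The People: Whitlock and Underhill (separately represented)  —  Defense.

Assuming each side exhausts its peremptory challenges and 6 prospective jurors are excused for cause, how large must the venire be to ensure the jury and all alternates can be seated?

35

Seats to fill: 7 + 1 alternates = 8.
Peremptories — The People: 8 + 1×1 + 3 = 12; Defense: 8 + 1×1 = 9; total 21.
For-cause removals: 6.
Minimum venire: 8 + 21 + 6 = 35.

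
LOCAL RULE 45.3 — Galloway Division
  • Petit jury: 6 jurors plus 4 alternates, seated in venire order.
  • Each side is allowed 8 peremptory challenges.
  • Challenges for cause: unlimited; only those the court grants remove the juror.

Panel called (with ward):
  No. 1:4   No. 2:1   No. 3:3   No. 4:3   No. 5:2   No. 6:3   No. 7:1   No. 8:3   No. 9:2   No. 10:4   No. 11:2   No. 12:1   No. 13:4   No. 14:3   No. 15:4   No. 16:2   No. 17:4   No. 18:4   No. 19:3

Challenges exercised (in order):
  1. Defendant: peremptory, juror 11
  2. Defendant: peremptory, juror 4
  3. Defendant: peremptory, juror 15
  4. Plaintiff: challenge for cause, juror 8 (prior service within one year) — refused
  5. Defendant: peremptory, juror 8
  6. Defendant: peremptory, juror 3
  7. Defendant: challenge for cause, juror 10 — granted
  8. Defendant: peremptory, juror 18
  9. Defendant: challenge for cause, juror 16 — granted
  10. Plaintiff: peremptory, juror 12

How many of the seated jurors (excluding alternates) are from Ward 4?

1

Removed: #3, #4, #8, #10, #11, #12, #15, #16, #18.
Seated jurors 1–6: #1, #2, #5, #6, #7, #9 (alternates #13, #14, #17, #19 not counted).
Of those, in Ward 4: #1 → 1.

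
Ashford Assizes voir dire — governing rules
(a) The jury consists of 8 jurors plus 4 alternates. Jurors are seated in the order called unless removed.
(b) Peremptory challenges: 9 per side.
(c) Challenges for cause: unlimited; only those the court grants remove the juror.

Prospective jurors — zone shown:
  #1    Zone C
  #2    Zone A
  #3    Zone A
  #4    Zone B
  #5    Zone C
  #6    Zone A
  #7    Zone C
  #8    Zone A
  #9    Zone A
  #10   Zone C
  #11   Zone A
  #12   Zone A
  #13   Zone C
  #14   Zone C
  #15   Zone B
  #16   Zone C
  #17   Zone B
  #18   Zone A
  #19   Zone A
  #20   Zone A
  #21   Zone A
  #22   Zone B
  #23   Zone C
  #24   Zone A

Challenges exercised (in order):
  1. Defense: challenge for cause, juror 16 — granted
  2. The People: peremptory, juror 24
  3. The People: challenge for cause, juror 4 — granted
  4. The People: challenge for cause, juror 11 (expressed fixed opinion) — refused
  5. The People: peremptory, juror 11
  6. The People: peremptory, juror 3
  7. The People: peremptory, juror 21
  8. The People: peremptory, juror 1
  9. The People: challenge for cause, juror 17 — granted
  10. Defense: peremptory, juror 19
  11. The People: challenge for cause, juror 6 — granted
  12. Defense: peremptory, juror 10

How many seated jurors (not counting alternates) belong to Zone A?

4

Removed: #1, #3, #4, #6, #10, #11, #16, #17, #19, #21, #24.
Seated jurors 1–8: #2, #5, #7, #8, #9, #12, #13, #14 (alternates #15, #18, #20, #22 not counted).
Of those, in Zone A: #2, #8, #9, #12 → 4.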